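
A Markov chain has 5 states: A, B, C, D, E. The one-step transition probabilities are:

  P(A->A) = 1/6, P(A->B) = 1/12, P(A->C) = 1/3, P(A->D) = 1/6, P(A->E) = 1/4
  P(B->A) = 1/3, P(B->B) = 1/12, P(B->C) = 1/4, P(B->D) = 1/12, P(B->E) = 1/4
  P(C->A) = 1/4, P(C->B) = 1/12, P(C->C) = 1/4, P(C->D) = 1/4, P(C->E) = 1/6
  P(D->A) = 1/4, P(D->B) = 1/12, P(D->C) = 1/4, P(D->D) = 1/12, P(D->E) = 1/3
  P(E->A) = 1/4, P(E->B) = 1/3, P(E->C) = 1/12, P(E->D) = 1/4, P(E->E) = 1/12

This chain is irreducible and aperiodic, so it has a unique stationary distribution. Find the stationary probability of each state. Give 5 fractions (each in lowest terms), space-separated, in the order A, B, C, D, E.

Answer: 3373/13983 1900/13983 3287/13983 828/4661 2939/13983

Derivation:
The stationary distribution satisfies pi = pi * P, i.e.:
  pi_A = 1/6*pi_A + 1/3*pi_B + 1/4*pi_C + 1/4*pi_D + 1/4*pi_E
  pi_B = 1/12*pi_A + 1/12*pi_B + 1/12*pi_C + 1/12*pi_D + 1/3*pi_E
  pi_C = 1/3*pi_A + 1/4*pi_B + 1/4*pi_C + 1/4*pi_D + 1/12*pi_E
  pi_D = 1/6*pi_A + 1/12*pi_B + 1/4*pi_C + 1/12*pi_D + 1/4*pi_E
  pi_E = 1/4*pi_A + 1/4*pi_B + 1/6*pi_C + 1/3*pi_D + 1/12*pi_E
with normalization: pi_A + pi_B + pi_C + pi_D + pi_E = 1.

Using the first 4 balance equations plus normalization, the linear system A*pi = b is:
  [-5/6, 1/3, 1/4, 1/4, 1/4] . pi = 0
  [1/12, -11/12, 1/12, 1/12, 1/3] . pi = 0
  [1/3, 1/4, -3/4, 1/4, 1/12] . pi = 0
  [1/6, 1/12, 1/4, -11/12, 1/4] . pi = 0
  [1, 1, 1, 1, 1] . pi = 1

Solving yields:
  pi_A = 3373/13983
  pi_B = 1900/13983
  pi_C = 3287/13983
  pi_D = 828/4661
  pi_E = 2939/13983

Verification (pi * P):
  3373/13983*1/6 + 1900/13983*1/3 + 3287/13983*1/4 + 828/4661*1/4 + 2939/13983*1/4 = 3373/13983 = pi_A  (ok)
  3373/13983*1/12 + 1900/13983*1/12 + 3287/13983*1/12 + 828/4661*1/12 + 2939/13983*1/3 = 1900/13983 = pi_B  (ok)
  3373/13983*1/3 + 1900/13983*1/4 + 3287/13983*1/4 + 828/4661*1/4 + 2939/13983*1/12 = 3287/13983 = pi_C  (ok)
  3373/13983*1/6 + 1900/13983*1/12 + 3287/13983*1/4 + 828/4661*1/12 + 2939/13983*1/4 = 828/4661 = pi_D  (ok)
  3373/13983*1/4 + 1900/13983*1/4 + 3287/13983*1/6 + 828/4661*1/3 + 2939/13983*1/12 = 2939/13983 = pi_E  (ok)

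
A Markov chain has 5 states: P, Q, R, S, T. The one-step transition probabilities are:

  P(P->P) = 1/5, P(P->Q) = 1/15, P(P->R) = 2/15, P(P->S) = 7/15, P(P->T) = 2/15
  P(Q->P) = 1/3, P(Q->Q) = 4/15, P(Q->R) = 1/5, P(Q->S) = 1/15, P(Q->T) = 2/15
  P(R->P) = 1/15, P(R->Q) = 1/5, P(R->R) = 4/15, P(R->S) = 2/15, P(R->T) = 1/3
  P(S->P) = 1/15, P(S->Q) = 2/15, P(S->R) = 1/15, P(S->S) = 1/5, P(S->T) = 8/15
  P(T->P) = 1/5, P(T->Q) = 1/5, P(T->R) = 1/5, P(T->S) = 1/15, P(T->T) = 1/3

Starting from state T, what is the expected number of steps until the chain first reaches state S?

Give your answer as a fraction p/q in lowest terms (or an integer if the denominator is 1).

Let h_i = expected steps to first reach S from state i.
Boundary: h_S = 0.
First-step equations for the other states:
  h_P = 1 + 1/5*h_P + 1/15*h_Q + 2/15*h_R + 7/15*h_S + 2/15*h_T
  h_Q = 1 + 1/3*h_P + 4/15*h_Q + 1/5*h_R + 1/15*h_S + 2/15*h_T
  h_R = 1 + 1/15*h_P + 1/5*h_Q + 4/15*h_R + 2/15*h_S + 1/3*h_T
  h_T = 1 + 1/5*h_P + 1/5*h_Q + 1/5*h_R + 1/15*h_S + 1/3*h_T

Substituting h_S = 0 and rearranging gives the linear system (I - Q) h = 1:
  [4/5, -1/15, -2/15, -2/15] . (h_P, h_Q, h_R, h_T) = 1
  [-1/3, 11/15, -1/5, -2/15] . (h_P, h_Q, h_R, h_T) = 1
  [-1/15, -1/5, 11/15, -1/3] . (h_P, h_Q, h_R, h_T) = 1
  [-1/5, -1/5, -1/5, 2/3] . (h_P, h_Q, h_R, h_T) = 1

Solving yields:
  h_P = 2709/709
  h_Q = 4203/709
  h_R = 4383/709
  h_T = 4452/709

Starting state is T, so the expected hitting time is h_T = 4452/709.

Answer: 4452/709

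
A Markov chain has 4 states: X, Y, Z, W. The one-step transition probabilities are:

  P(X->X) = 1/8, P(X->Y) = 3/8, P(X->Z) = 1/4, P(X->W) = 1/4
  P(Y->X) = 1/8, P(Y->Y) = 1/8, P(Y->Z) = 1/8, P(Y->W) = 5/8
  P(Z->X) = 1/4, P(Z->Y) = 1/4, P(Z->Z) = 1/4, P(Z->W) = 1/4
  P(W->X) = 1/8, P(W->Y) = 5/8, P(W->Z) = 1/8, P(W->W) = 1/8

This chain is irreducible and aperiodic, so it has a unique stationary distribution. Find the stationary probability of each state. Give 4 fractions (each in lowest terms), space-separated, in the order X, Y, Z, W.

The stationary distribution satisfies pi = pi * P, i.e.:
  pi_X = 1/8*pi_X + 1/8*pi_Y + 1/4*pi_Z + 1/8*pi_W
  pi_Y = 3/8*pi_X + 1/8*pi_Y + 1/4*pi_Z + 5/8*pi_W
  pi_Z = 1/4*pi_X + 1/8*pi_Y + 1/4*pi_Z + 1/8*pi_W
  pi_W = 1/4*pi_X + 5/8*pi_Y + 1/4*pi_Z + 1/8*pi_W
with normalization: pi_X + pi_Y + pi_Z + pi_W = 1.

Using the first 3 balance equations plus normalization, the linear system A*pi = b is:
  [-7/8, 1/8, 1/4, 1/8] . pi = 0
  [3/8, -7/8, 1/4, 5/8] . pi = 0
  [1/4, 1/8, -3/4, 1/8] . pi = 0
  [1, 1, 1, 1] . pi = 1

Solving yields:
  pi_X = 8/55
  pi_Y = 58/165
  pi_Z = 9/55
  pi_W = 56/165

Verification (pi * P):
  8/55*1/8 + 58/165*1/8 + 9/55*1/4 + 56/165*1/8 = 8/55 = pi_X  (ok)
  8/55*3/8 + 58/165*1/8 + 9/55*1/4 + 56/165*5/8 = 58/165 = pi_Y  (ok)
  8/55*1/4 + 58/165*1/8 + 9/55*1/4 + 56/165*1/8 = 9/55 = pi_Z  (ok)
  8/55*1/4 + 58/165*5/8 + 9/55*1/4 + 56/165*1/8 = 56/165 = pi_W  (ok)

Answer: 8/55 58/165 9/55 56/165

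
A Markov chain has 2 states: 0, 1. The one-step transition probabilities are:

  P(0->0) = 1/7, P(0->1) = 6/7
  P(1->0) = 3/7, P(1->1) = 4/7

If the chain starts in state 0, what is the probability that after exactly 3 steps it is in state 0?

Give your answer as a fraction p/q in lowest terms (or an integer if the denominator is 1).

Answer: 109/343

Derivation:
Computing P^3 by repeated multiplication:
P^1 =
  0: [1/7, 6/7]
  1: [3/7, 4/7]
P^2 =
  0: [19/49, 30/49]
  1: [15/49, 34/49]
P^3 =
  0: [109/343, 234/343]
  1: [117/343, 226/343]

(P^3)[0 -> 0] = 109/343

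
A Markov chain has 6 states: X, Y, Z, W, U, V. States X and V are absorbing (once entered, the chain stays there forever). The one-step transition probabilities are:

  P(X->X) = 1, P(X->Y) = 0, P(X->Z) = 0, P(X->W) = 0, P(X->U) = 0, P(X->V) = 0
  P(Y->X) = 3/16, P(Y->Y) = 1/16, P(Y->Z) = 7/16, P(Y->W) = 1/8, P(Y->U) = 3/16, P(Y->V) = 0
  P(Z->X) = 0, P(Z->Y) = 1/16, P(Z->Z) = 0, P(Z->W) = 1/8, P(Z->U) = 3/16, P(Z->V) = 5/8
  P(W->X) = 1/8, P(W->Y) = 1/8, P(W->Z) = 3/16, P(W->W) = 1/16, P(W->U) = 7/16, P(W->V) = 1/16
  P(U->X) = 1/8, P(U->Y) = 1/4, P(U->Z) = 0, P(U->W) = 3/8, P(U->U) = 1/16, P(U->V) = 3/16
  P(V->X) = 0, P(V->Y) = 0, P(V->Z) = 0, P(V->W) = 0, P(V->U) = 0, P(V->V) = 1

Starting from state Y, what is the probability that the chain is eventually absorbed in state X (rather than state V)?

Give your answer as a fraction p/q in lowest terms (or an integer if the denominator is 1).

Let a_i = P(absorbed in X | start in state i).
Boundary conditions: a_X = 1, a_V = 0.
For each transient state i, a_i = sum_j P(i->j) * a_j:
  a_Y = 3/16*a_X + 1/16*a_Y + 7/16*a_Z + 1/8*a_W + 3/16*a_U + 0*a_V
  a_Z = 0*a_X + 1/16*a_Y + 0*a_Z + 1/8*a_W + 3/16*a_U + 5/8*a_V
  a_W = 1/8*a_X + 1/8*a_Y + 3/16*a_Z + 1/16*a_W + 7/16*a_U + 1/16*a_V
  a_U = 1/8*a_X + 1/4*a_Y + 0*a_Z + 3/8*a_W + 1/16*a_U + 3/16*a_V

Substituting a_X = 1 and a_V = 0, rearrange to (I - Q) a = r where r[i] = P(i -> X):
  [15/16, -7/16, -1/8, -3/16] . (a_Y, a_Z, a_W, a_U) = 3/16
  [-1/16, 1, -1/8, -3/16] . (a_Y, a_Z, a_W, a_U) = 0
  [-1/8, -3/16, 15/16, -7/16] . (a_Y, a_Z, a_W, a_U) = 1/8
  [-1/4, 0, -3/8, 15/16] . (a_Y, a_Z, a_W, a_U) = 1/8

Solving yields:
  a_Y = 13274/32699
  a_Z = 4969/32699
  a_W = 13291/32699
  a_U = 13216/32699

Starting state is Y, so the absorption probability is a_Y = 13274/32699.

Answer: 13274/32699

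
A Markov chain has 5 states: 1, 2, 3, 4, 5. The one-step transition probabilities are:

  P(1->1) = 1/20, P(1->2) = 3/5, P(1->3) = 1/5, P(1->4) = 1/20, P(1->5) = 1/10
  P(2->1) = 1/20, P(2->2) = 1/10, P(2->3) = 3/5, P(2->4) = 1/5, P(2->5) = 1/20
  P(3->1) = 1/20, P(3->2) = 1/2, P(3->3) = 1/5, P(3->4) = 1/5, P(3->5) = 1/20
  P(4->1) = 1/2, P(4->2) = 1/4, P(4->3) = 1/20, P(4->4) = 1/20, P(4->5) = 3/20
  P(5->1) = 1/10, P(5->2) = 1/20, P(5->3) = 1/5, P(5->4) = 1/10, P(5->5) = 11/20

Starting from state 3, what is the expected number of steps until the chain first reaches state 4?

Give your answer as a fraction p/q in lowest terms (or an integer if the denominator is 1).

Let h_i = expected steps to first reach 4 from state i.
Boundary: h_4 = 0.
First-step equations for the other states:
  h_1 = 1 + 1/20*h_1 + 3/5*h_2 + 1/5*h_3 + 1/20*h_4 + 1/10*h_5
  h_2 = 1 + 1/20*h_1 + 1/10*h_2 + 3/5*h_3 + 1/5*h_4 + 1/20*h_5
  h_3 = 1 + 1/20*h_1 + 1/2*h_2 + 1/5*h_3 + 1/5*h_4 + 1/20*h_5
  h_5 = 1 + 1/10*h_1 + 1/20*h_2 + 1/5*h_3 + 1/10*h_4 + 11/20*h_5

Substituting h_4 = 0 and rearranging gives the linear system (I - Q) h = 1:
  [19/20, -3/5, -1/5, -1/10] . (h_1, h_2, h_3, h_5) = 1
  [-1/20, 9/10, -3/5, -1/20] . (h_1, h_2, h_3, h_5) = 1
  [-1/20, -1/2, 4/5, -1/20] . (h_1, h_2, h_3, h_5) = 1
  [-1/10, -1/20, -1/5, 9/20] . (h_1, h_2, h_3, h_5) = 1

Solving yields:
  h_1 = 660/103
  h_2 = 3980/721
  h_3 = 3980/721
  h_5 = 4840/721

Starting state is 3, so the expected hitting time is h_3 = 3980/721.

Answer: 3980/721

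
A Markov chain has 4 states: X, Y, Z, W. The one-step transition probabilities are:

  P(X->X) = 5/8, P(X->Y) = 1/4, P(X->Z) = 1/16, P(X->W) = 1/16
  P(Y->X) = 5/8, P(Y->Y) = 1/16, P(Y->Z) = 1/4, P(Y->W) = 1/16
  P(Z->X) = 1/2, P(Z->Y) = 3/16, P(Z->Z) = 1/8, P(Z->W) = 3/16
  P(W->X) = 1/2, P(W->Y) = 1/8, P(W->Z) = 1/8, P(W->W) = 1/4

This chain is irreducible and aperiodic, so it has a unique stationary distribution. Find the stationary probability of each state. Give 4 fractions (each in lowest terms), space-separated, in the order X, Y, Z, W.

The stationary distribution satisfies pi = pi * P, i.e.:
  pi_X = 5/8*pi_X + 5/8*pi_Y + 1/2*pi_Z + 1/2*pi_W
  pi_Y = 1/4*pi_X + 1/16*pi_Y + 3/16*pi_Z + 1/8*pi_W
  pi_Z = 1/16*pi_X + 1/4*pi_Y + 1/8*pi_Z + 1/8*pi_W
  pi_W = 1/16*pi_X + 1/16*pi_Y + 3/16*pi_Z + 1/4*pi_W
with normalization: pi_X + pi_Y + pi_Z + pi_W = 1.

Using the first 3 balance equations plus normalization, the linear system A*pi = b is:
  [-3/8, 5/8, 1/2, 1/2] . pi = 0
  [1/4, -15/16, 3/16, 1/8] . pi = 0
  [1/16, 1/4, -7/8, 1/8] . pi = 0
  [1, 1, 1, 1] . pi = 1

Solving yields:
  pi_X = 1114/1859
  pi_Y = 362/1859
  pi_Z = 16/143
  pi_W = 175/1859

Verification (pi * P):
  1114/1859*5/8 + 362/1859*5/8 + 16/143*1/2 + 175/1859*1/2 = 1114/1859 = pi_X  (ok)
  1114/1859*1/4 + 362/1859*1/16 + 16/143*3/16 + 175/1859*1/8 = 362/1859 = pi_Y  (ok)
  1114/1859*1/16 + 362/1859*1/4 + 16/143*1/8 + 175/1859*1/8 = 16/143 = pi_Z  (ok)
  1114/1859*1/16 + 362/1859*1/16 + 16/143*3/16 + 175/1859*1/4 = 175/1859 = pi_W  (ok)

Answer: 1114/1859 362/1859 16/143 175/1859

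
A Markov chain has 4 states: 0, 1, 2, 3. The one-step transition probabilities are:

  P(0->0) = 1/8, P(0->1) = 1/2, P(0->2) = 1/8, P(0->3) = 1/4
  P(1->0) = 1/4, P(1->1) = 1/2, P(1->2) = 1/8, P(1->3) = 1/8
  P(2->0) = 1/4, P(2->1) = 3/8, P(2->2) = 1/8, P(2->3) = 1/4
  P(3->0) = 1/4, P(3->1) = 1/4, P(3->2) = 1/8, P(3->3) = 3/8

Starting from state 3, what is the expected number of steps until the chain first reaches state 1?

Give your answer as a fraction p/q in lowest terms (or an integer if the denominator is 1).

Let h_i = expected steps to first reach 1 from state i.
Boundary: h_1 = 0.
First-step equations for the other states:
  h_0 = 1 + 1/8*h_0 + 1/2*h_1 + 1/8*h_2 + 1/4*h_3
  h_2 = 1 + 1/4*h_0 + 3/8*h_1 + 1/8*h_2 + 1/4*h_3
  h_3 = 1 + 1/4*h_0 + 1/4*h_1 + 1/8*h_2 + 3/8*h_3

Substituting h_1 = 0 and rearranging gives the linear system (I - Q) h = 1:
  [7/8, -1/8, -1/4] . (h_0, h_2, h_3) = 1
  [-1/4, 7/8, -1/4] . (h_0, h_2, h_3) = 1
  [-1/4, -1/8, 5/8] . (h_0, h_2, h_3) = 1

Solving yields:
  h_0 = 448/185
  h_2 = 504/185
  h_3 = 576/185

Starting state is 3, so the expected hitting time is h_3 = 576/185.

Answer: 576/185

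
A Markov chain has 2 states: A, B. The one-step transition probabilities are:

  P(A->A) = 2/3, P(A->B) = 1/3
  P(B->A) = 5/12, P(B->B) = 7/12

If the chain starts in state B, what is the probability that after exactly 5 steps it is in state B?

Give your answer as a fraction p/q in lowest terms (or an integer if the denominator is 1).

Answer: 1367/3072

Derivation:
Computing P^5 by repeated multiplication:
P^1 =
  A: [2/3, 1/3]
  B: [5/12, 7/12]
P^2 =
  A: [7/12, 5/12]
  B: [25/48, 23/48]
P^3 =
  A: [9/16, 7/16]
  B: [35/64, 29/64]
P^4 =
  A: [107/192, 85/192]
  B: [425/768, 343/768]
P^5 =
  A: [427/768, 341/768]
  B: [1705/3072, 1367/3072]

(P^5)[B -> B] = 1367/3072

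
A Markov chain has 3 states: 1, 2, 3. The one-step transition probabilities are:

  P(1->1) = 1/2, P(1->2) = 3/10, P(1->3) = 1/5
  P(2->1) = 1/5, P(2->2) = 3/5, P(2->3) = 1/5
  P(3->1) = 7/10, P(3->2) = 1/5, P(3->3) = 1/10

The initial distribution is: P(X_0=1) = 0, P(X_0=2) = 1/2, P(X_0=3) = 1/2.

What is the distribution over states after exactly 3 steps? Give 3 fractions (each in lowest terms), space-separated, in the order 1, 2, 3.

Propagating the distribution step by step (d_{t+1} = d_t * P):
d_0 = (1=0, 2=1/2, 3=1/2)
  d_1[1] = 0*1/2 + 1/2*1/5 + 1/2*7/10 = 9/20
  d_1[2] = 0*3/10 + 1/2*3/5 + 1/2*1/5 = 2/5
  d_1[3] = 0*1/5 + 1/2*1/5 + 1/2*1/10 = 3/20
d_1 = (1=9/20, 2=2/5, 3=3/20)
  d_2[1] = 9/20*1/2 + 2/5*1/5 + 3/20*7/10 = 41/100
  d_2[2] = 9/20*3/10 + 2/5*3/5 + 3/20*1/5 = 81/200
  d_2[3] = 9/20*1/5 + 2/5*1/5 + 3/20*1/10 = 37/200
d_2 = (1=41/100, 2=81/200, 3=37/200)
  d_3[1] = 41/100*1/2 + 81/200*1/5 + 37/200*7/10 = 831/2000
  d_3[2] = 41/100*3/10 + 81/200*3/5 + 37/200*1/5 = 403/1000
  d_3[3] = 41/100*1/5 + 81/200*1/5 + 37/200*1/10 = 363/2000
d_3 = (1=831/2000, 2=403/1000, 3=363/2000)

Answer: 831/2000 403/1000 363/2000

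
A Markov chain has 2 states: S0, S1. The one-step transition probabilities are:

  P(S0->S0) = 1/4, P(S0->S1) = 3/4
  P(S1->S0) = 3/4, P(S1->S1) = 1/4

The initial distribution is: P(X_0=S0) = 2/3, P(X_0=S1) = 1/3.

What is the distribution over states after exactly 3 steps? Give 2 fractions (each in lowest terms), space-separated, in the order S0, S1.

Propagating the distribution step by step (d_{t+1} = d_t * P):
d_0 = (S0=2/3, S1=1/3)
  d_1[S0] = 2/3*1/4 + 1/3*3/4 = 5/12
  d_1[S1] = 2/3*3/4 + 1/3*1/4 = 7/12
d_1 = (S0=5/12, S1=7/12)
  d_2[S0] = 5/12*1/4 + 7/12*3/4 = 13/24
  d_2[S1] = 5/12*3/4 + 7/12*1/4 = 11/24
d_2 = (S0=13/24, S1=11/24)
  d_3[S0] = 13/24*1/4 + 11/24*3/4 = 23/48
  d_3[S1] = 13/24*3/4 + 11/24*1/4 = 25/48
d_3 = (S0=23/48, S1=25/48)

Answer: 23/48 25/48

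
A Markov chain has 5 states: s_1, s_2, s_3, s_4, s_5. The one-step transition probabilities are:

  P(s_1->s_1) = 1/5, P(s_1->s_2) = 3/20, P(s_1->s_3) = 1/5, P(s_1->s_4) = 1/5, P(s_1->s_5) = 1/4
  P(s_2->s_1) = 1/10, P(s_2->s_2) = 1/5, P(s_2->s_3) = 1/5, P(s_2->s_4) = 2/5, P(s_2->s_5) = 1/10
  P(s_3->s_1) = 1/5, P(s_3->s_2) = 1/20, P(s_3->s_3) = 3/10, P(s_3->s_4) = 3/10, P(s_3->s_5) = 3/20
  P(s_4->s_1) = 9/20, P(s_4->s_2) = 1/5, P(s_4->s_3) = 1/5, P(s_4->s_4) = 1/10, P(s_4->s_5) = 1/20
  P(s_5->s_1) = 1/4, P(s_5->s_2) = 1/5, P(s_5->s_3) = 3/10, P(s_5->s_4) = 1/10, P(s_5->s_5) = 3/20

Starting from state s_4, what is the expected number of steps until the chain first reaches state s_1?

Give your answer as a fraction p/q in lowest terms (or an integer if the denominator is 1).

Answer: 16015/5061

Derivation:
Let h_i = expected steps to first reach s_1 from state i.
Boundary: h_s_1 = 0.
First-step equations for the other states:
  h_s_2 = 1 + 1/10*h_s_1 + 1/5*h_s_2 + 1/5*h_s_3 + 2/5*h_s_4 + 1/10*h_s_5
  h_s_3 = 1 + 1/5*h_s_1 + 1/20*h_s_2 + 3/10*h_s_3 + 3/10*h_s_4 + 3/20*h_s_5
  h_s_4 = 1 + 9/20*h_s_1 + 1/5*h_s_2 + 1/5*h_s_3 + 1/10*h_s_4 + 1/20*h_s_5
  h_s_5 = 1 + 1/4*h_s_1 + 1/5*h_s_2 + 3/10*h_s_3 + 1/10*h_s_4 + 3/20*h_s_5

Substituting h_s_1 = 0 and rearranging gives the linear system (I - Q) h = 1:
  [4/5, -1/5, -2/5, -1/10] . (h_s_2, h_s_3, h_s_4, h_s_5) = 1
  [-1/20, 7/10, -3/10, -3/20] . (h_s_2, h_s_3, h_s_4, h_s_5) = 1
  [-1/5, -1/5, 9/10, -1/20] . (h_s_2, h_s_3, h_s_4, h_s_5) = 1
  [-1/5, -3/10, -1/10, 17/20] . (h_s_2, h_s_3, h_s_4, h_s_5) = 1

Solving yields:
  h_s_2 = 21820/5061
  h_s_3 = 19940/5061
  h_s_4 = 16015/5061
  h_s_5 = 6670/1687

Starting state is s_4, so the expected hitting time is h_s_4 = 16015/5061.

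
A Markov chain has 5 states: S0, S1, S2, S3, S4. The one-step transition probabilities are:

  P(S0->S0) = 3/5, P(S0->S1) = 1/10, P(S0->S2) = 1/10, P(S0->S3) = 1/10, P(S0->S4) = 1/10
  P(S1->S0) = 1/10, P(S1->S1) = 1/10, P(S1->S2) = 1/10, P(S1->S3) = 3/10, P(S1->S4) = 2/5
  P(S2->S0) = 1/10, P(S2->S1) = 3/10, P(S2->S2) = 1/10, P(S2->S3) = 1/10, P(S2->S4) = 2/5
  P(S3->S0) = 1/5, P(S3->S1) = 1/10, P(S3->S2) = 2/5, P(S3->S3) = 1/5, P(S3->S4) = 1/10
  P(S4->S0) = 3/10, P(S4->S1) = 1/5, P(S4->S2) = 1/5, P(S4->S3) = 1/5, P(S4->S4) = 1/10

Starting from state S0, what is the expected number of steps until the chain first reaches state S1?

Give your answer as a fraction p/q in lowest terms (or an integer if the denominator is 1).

Answer: 1440/209

Derivation:
Let h_i = expected steps to first reach S1 from state i.
Boundary: h_S1 = 0.
First-step equations for the other states:
  h_S0 = 1 + 3/5*h_S0 + 1/10*h_S1 + 1/10*h_S2 + 1/10*h_S3 + 1/10*h_S4
  h_S2 = 1 + 1/10*h_S0 + 3/10*h_S1 + 1/10*h_S2 + 1/10*h_S3 + 2/5*h_S4
  h_S3 = 1 + 1/5*h_S0 + 1/10*h_S1 + 2/5*h_S2 + 1/5*h_S3 + 1/10*h_S4
  h_S4 = 1 + 3/10*h_S0 + 1/5*h_S1 + 1/5*h_S2 + 1/5*h_S3 + 1/10*h_S4

Substituting h_S1 = 0 and rearranging gives the linear system (I - Q) h = 1:
  [2/5, -1/10, -1/10, -1/10] . (h_S0, h_S2, h_S3, h_S4) = 1
  [-1/10, 9/10, -1/10, -2/5] . (h_S0, h_S2, h_S3, h_S4) = 1
  [-1/5, -2/5, 4/5, -1/10] . (h_S0, h_S2, h_S3, h_S4) = 1
  [-3/10, -1/5, -1/5, 9/10] . (h_S0, h_S2, h_S3, h_S4) = 1

Solving yields:
  h_S0 = 1440/209
  h_S2 = 1095/209
  h_S3 = 1325/209
  h_S4 = 1250/209

Starting state is S0, so the expected hitting time is h_S0 = 1440/209.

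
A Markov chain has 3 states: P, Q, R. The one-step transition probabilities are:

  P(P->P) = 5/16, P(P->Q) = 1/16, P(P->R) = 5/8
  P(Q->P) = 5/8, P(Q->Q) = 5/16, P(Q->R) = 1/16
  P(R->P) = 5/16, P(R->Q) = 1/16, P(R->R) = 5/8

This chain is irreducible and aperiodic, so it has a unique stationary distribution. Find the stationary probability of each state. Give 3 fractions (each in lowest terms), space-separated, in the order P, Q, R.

Answer: 65/192 1/12 37/64

Derivation:
The stationary distribution satisfies pi = pi * P, i.e.:
  pi_P = 5/16*pi_P + 5/8*pi_Q + 5/16*pi_R
  pi_Q = 1/16*pi_P + 5/16*pi_Q + 1/16*pi_R
  pi_R = 5/8*pi_P + 1/16*pi_Q + 5/8*pi_R
with normalization: pi_P + pi_Q + pi_R = 1.

Using the first 2 balance equations plus normalization, the linear system A*pi = b is:
  [-11/16, 5/8, 5/16] . pi = 0
  [1/16, -11/16, 1/16] . pi = 0
  [1, 1, 1] . pi = 1

Solving yields:
  pi_P = 65/192
  pi_Q = 1/12
  pi_R = 37/64

Verification (pi * P):
  65/192*5/16 + 1/12*5/8 + 37/64*5/16 = 65/192 = pi_P  (ok)
  65/192*1/16 + 1/12*5/16 + 37/64*1/16 = 1/12 = pi_Q  (ok)
  65/192*5/8 + 1/12*1/16 + 37/64*5/8 = 37/64 = pi_R  (ok)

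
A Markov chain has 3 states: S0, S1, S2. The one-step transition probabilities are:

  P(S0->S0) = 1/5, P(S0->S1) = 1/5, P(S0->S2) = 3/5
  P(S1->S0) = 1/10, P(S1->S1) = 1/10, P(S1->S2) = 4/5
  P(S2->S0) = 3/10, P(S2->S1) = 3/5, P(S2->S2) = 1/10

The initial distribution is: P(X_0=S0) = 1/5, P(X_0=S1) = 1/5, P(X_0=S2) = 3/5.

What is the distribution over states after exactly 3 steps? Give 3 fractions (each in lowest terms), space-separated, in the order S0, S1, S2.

Propagating the distribution step by step (d_{t+1} = d_t * P):
d_0 = (S0=1/5, S1=1/5, S2=3/5)
  d_1[S0] = 1/5*1/5 + 1/5*1/10 + 3/5*3/10 = 6/25
  d_1[S1] = 1/5*1/5 + 1/5*1/10 + 3/5*3/5 = 21/50
  d_1[S2] = 1/5*3/5 + 1/5*4/5 + 3/5*1/10 = 17/50
d_1 = (S0=6/25, S1=21/50, S2=17/50)
  d_2[S0] = 6/25*1/5 + 21/50*1/10 + 17/50*3/10 = 24/125
  d_2[S1] = 6/25*1/5 + 21/50*1/10 + 17/50*3/5 = 147/500
  d_2[S2] = 6/25*3/5 + 21/50*4/5 + 17/50*1/10 = 257/500
d_2 = (S0=24/125, S1=147/500, S2=257/500)
  d_3[S0] = 24/125*1/5 + 147/500*1/10 + 257/500*3/10 = 111/500
  d_3[S1] = 24/125*1/5 + 147/500*1/10 + 257/500*3/5 = 1881/5000
  d_3[S2] = 24/125*3/5 + 147/500*4/5 + 257/500*1/10 = 2009/5000
d_3 = (S0=111/500, S1=1881/5000, S2=2009/5000)

Answer: 111/500 1881/5000 2009/5000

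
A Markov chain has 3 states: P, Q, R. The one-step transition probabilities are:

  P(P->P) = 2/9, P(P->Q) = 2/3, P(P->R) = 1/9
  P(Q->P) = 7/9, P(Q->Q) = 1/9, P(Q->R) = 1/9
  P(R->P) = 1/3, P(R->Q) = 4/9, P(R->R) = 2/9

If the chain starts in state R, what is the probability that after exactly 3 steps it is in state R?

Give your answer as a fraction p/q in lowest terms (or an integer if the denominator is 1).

Computing P^3 by repeated multiplication:
P^1 =
  P: [2/9, 2/3, 1/9]
  Q: [7/9, 1/9, 1/9]
  R: [1/3, 4/9, 2/9]
P^2 =
  P: [49/81, 22/81, 10/81]
  Q: [8/27, 47/81, 10/81]
  R: [40/81, 10/27, 11/81]
P^3 =
  P: [94/243, 356/729, 91/729]
  Q: [407/729, 77/243, 91/729]
  R: [323/729, 314/729, 92/729]

(P^3)[R -> R] = 92/729

Answer: 92/729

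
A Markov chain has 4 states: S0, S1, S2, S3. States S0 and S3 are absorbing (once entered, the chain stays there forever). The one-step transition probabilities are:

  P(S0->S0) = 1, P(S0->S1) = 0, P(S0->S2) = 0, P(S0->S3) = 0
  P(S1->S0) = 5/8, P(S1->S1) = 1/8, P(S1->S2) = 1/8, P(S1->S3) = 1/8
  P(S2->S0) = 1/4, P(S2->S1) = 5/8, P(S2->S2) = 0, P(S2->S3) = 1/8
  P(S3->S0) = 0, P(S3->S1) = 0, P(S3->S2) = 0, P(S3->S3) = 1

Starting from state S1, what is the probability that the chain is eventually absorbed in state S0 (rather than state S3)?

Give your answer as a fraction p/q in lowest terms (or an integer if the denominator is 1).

Let a_i = P(absorbed in S0 | start in state i).
Boundary conditions: a_S0 = 1, a_S3 = 0.
For each transient state i, a_i = sum_j P(i->j) * a_j:
  a_S1 = 5/8*a_S0 + 1/8*a_S1 + 1/8*a_S2 + 1/8*a_S3
  a_S2 = 1/4*a_S0 + 5/8*a_S1 + 0*a_S2 + 1/8*a_S3

Substituting a_S0 = 1 and a_S3 = 0, rearrange to (I - Q) a = r where r[i] = P(i -> S0):
  [7/8, -1/8] . (a_S1, a_S2) = 5/8
  [-5/8, 1] . (a_S1, a_S2) = 1/4

Solving yields:
  a_S1 = 14/17
  a_S2 = 13/17

Starting state is S1, so the absorption probability is a_S1 = 14/17.

Answer: 14/17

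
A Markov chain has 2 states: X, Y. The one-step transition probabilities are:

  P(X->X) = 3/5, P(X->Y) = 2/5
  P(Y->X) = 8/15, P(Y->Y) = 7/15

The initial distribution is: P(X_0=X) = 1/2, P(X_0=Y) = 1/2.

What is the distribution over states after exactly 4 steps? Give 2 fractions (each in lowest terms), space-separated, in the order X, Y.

Answer: 57857/101250 43393/101250

Derivation:
Propagating the distribution step by step (d_{t+1} = d_t * P):
d_0 = (X=1/2, Y=1/2)
  d_1[X] = 1/2*3/5 + 1/2*8/15 = 17/30
  d_1[Y] = 1/2*2/5 + 1/2*7/15 = 13/30
d_1 = (X=17/30, Y=13/30)
  d_2[X] = 17/30*3/5 + 13/30*8/15 = 257/450
  d_2[Y] = 17/30*2/5 + 13/30*7/15 = 193/450
d_2 = (X=257/450, Y=193/450)
  d_3[X] = 257/450*3/5 + 193/450*8/15 = 3857/6750
  d_3[Y] = 257/450*2/5 + 193/450*7/15 = 2893/6750
d_3 = (X=3857/6750, Y=2893/6750)
  d_4[X] = 3857/6750*3/5 + 2893/6750*8/15 = 57857/101250
  d_4[Y] = 3857/6750*2/5 + 2893/6750*7/15 = 43393/101250
d_4 = (X=57857/101250, Y=43393/101250)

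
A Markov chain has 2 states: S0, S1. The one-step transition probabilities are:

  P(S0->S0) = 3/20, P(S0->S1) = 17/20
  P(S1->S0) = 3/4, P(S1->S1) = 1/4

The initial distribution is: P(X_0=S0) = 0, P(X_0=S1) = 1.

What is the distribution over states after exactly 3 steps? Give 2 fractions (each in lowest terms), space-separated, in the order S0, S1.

Propagating the distribution step by step (d_{t+1} = d_t * P):
d_0 = (S0=0, S1=1)
  d_1[S0] = 0*3/20 + 1*3/4 = 3/4
  d_1[S1] = 0*17/20 + 1*1/4 = 1/4
d_1 = (S0=3/4, S1=1/4)
  d_2[S0] = 3/4*3/20 + 1/4*3/4 = 3/10
  d_2[S1] = 3/4*17/20 + 1/4*1/4 = 7/10
d_2 = (S0=3/10, S1=7/10)
  d_3[S0] = 3/10*3/20 + 7/10*3/4 = 57/100
  d_3[S1] = 3/10*17/20 + 7/10*1/4 = 43/100
d_3 = (S0=57/100, S1=43/100)

Answer: 57/100 43/100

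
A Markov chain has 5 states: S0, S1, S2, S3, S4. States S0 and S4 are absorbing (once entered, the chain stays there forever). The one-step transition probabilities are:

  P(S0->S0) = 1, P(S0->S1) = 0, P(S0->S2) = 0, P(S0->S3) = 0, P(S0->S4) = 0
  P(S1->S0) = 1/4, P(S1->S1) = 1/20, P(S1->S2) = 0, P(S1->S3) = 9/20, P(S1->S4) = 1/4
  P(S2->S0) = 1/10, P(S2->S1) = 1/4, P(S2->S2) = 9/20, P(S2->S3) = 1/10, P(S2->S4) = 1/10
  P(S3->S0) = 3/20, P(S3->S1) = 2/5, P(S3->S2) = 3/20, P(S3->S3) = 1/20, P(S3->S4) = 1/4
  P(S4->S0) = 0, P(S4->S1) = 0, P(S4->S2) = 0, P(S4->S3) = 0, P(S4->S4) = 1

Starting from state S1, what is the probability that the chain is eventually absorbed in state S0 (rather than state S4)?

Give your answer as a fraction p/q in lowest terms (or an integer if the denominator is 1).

Let a_i = P(absorbed in S0 | start in state i).
Boundary conditions: a_S0 = 1, a_S4 = 0.
For each transient state i, a_i = sum_j P(i->j) * a_j:
  a_S1 = 1/4*a_S0 + 1/20*a_S1 + 0*a_S2 + 9/20*a_S3 + 1/4*a_S4
  a_S2 = 1/10*a_S0 + 1/4*a_S1 + 9/20*a_S2 + 1/10*a_S3 + 1/10*a_S4
  a_S3 = 3/20*a_S0 + 2/5*a_S1 + 3/20*a_S2 + 1/20*a_S3 + 1/4*a_S4

Substituting a_S0 = 1 and a_S4 = 0, rearrange to (I - Q) a = r where r[i] = P(i -> S0):
  [19/20, 0, -9/20] . (a_S1, a_S2, a_S3) = 1/4
  [-1/4, 11/20, -1/10] . (a_S1, a_S2, a_S3) = 1/10
  [-2/5, -3/20, 19/20] . (a_S1, a_S2, a_S3) = 3/20

Solving yields:
  a_S1 = 683/1465
  a_S2 = 691/1465
  a_S3 = 628/1465

Starting state is S1, so the absorption probability is a_S1 = 683/1465.

Answer: 683/1465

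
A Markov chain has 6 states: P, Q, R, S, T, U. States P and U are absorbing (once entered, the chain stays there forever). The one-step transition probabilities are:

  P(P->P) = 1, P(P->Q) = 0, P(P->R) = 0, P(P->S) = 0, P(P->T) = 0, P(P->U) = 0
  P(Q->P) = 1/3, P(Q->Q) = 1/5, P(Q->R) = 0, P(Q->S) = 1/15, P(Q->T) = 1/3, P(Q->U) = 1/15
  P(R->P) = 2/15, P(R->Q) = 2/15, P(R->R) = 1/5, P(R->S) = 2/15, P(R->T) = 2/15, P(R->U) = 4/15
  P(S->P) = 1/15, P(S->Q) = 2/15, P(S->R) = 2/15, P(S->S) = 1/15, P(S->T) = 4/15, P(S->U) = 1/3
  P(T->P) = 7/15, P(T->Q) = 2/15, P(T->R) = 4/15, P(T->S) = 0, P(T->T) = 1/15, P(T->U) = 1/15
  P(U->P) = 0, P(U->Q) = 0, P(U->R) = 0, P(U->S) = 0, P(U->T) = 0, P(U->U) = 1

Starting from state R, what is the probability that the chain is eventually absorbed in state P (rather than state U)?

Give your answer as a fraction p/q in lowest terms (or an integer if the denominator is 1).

Let a_i = P(absorbed in P | start in state i).
Boundary conditions: a_P = 1, a_U = 0.
For each transient state i, a_i = sum_j P(i->j) * a_j:
  a_Q = 1/3*a_P + 1/5*a_Q + 0*a_R + 1/15*a_S + 1/3*a_T + 1/15*a_U
  a_R = 2/15*a_P + 2/15*a_Q + 1/5*a_R + 2/15*a_S + 2/15*a_T + 4/15*a_U
  a_S = 1/15*a_P + 2/15*a_Q + 2/15*a_R + 1/15*a_S + 4/15*a_T + 1/3*a_U
  a_T = 7/15*a_P + 2/15*a_Q + 4/15*a_R + 0*a_S + 1/15*a_T + 1/15*a_U

Substituting a_P = 1 and a_U = 0, rearrange to (I - Q) a = r where r[i] = P(i -> P):
  [4/5, 0, -1/15, -1/3] . (a_Q, a_R, a_S, a_T) = 1/3
  [-2/15, 4/5, -2/15, -2/15] . (a_Q, a_R, a_S, a_T) = 2/15
  [-2/15, -2/15, 14/15, -4/15] . (a_Q, a_R, a_S, a_T) = 1/15
  [-2/15, -4/15, 0, 14/15] . (a_Q, a_R, a_S, a_T) = 7/15

Solving yields:
  a_Q = 2214/2879
  a_R = 1434/2879
  a_S = 2691/5758
  a_T = 4331/5758

Starting state is R, so the absorption probability is a_R = 1434/2879.

Answer: 1434/2879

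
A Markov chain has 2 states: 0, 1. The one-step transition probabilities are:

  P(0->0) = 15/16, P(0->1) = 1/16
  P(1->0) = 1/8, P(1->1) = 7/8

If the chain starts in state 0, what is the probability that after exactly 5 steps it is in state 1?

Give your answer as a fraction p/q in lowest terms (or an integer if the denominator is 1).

Computing P^5 by repeated multiplication:
P^1 =
  0: [15/16, 1/16]
  1: [1/8, 7/8]
P^2 =
  0: [227/256, 29/256]
  1: [29/128, 99/128]
P^3 =
  0: [3463/4096, 633/4096]
  1: [633/2048, 1415/2048]
P^4 =
  0: [53211/65536, 12325/65536]
  1: [12325/32768, 20443/32768]
P^5 =
  0: [822815/1048576, 225761/1048576]
  1: [225761/524288, 298527/524288]

(P^5)[0 -> 1] = 225761/1048576

Answer: 225761/1048576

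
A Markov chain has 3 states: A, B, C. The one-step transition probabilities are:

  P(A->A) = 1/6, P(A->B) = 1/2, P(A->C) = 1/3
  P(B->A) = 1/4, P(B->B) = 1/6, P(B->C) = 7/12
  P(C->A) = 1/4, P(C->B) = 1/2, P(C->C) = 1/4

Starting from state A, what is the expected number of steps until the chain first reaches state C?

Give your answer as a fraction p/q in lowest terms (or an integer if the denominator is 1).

Answer: 96/41

Derivation:
Let h_i = expected steps to first reach C from state i.
Boundary: h_C = 0.
First-step equations for the other states:
  h_A = 1 + 1/6*h_A + 1/2*h_B + 1/3*h_C
  h_B = 1 + 1/4*h_A + 1/6*h_B + 7/12*h_C

Substituting h_C = 0 and rearranging gives the linear system (I - Q) h = 1:
  [5/6, -1/2] . (h_A, h_B) = 1
  [-1/4, 5/6] . (h_A, h_B) = 1

Solving yields:
  h_A = 96/41
  h_B = 78/41

Starting state is A, so the expected hitting time is h_A = 96/41.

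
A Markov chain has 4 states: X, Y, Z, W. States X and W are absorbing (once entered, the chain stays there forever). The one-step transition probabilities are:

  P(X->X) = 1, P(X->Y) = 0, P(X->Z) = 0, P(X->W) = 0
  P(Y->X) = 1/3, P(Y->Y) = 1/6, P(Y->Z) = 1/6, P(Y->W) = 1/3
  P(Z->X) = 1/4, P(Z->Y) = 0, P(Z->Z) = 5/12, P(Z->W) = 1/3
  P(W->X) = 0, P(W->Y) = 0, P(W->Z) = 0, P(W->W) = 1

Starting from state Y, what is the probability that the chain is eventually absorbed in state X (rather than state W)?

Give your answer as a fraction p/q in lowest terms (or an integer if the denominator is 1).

Answer: 17/35

Derivation:
Let a_i = P(absorbed in X | start in state i).
Boundary conditions: a_X = 1, a_W = 0.
For each transient state i, a_i = sum_j P(i->j) * a_j:
  a_Y = 1/3*a_X + 1/6*a_Y + 1/6*a_Z + 1/3*a_W
  a_Z = 1/4*a_X + 0*a_Y + 5/12*a_Z + 1/3*a_W

Substituting a_X = 1 and a_W = 0, rearrange to (I - Q) a = r where r[i] = P(i -> X):
  [5/6, -1/6] . (a_Y, a_Z) = 1/3
  [0, 7/12] . (a_Y, a_Z) = 1/4

Solving yields:
  a_Y = 17/35
  a_Z = 3/7

Starting state is Y, so the absorption probability is a_Y = 17/35.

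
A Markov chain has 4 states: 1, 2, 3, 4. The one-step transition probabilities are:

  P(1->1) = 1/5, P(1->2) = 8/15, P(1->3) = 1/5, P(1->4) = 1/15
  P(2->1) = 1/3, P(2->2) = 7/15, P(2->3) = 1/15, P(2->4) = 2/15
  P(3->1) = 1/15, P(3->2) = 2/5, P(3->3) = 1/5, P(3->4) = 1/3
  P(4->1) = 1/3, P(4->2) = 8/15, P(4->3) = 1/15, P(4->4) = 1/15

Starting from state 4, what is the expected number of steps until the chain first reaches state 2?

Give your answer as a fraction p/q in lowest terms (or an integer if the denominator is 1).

Answer: 3435/1778

Derivation:
Let h_i = expected steps to first reach 2 from state i.
Boundary: h_2 = 0.
First-step equations for the other states:
  h_1 = 1 + 1/5*h_1 + 8/15*h_2 + 1/5*h_3 + 1/15*h_4
  h_3 = 1 + 1/15*h_1 + 2/5*h_2 + 1/5*h_3 + 1/3*h_4
  h_4 = 1 + 1/3*h_1 + 8/15*h_2 + 1/15*h_3 + 1/15*h_4

Substituting h_2 = 0 and rearranging gives the linear system (I - Q) h = 1:
  [4/5, -1/5, -1/15] . (h_1, h_3, h_4) = 1
  [-1/15, 4/5, -1/3] . (h_1, h_3, h_4) = 1
  [-1/3, -1/15, 14/15] . (h_1, h_3, h_4) = 1

Solving yields:
  h_1 = 3495/1778
  h_3 = 3945/1778
  h_4 = 3435/1778

Starting state is 4, so the expected hitting time is h_4 = 3435/1778.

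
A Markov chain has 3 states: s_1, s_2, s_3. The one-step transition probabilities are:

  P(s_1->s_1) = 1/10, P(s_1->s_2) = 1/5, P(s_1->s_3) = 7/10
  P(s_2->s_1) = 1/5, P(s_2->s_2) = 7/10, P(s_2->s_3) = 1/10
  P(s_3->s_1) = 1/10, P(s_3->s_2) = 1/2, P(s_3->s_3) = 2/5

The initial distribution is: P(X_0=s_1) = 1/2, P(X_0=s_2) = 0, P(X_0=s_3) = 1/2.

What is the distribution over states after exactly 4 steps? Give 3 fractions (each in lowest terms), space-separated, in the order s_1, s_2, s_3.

Answer: 627/4000 5673/10000 5519/20000

Derivation:
Propagating the distribution step by step (d_{t+1} = d_t * P):
d_0 = (s_1=1/2, s_2=0, s_3=1/2)
  d_1[s_1] = 1/2*1/10 + 0*1/5 + 1/2*1/10 = 1/10
  d_1[s_2] = 1/2*1/5 + 0*7/10 + 1/2*1/2 = 7/20
  d_1[s_3] = 1/2*7/10 + 0*1/10 + 1/2*2/5 = 11/20
d_1 = (s_1=1/10, s_2=7/20, s_3=11/20)
  d_2[s_1] = 1/10*1/10 + 7/20*1/5 + 11/20*1/10 = 27/200
  d_2[s_2] = 1/10*1/5 + 7/20*7/10 + 11/20*1/2 = 27/50
  d_2[s_3] = 1/10*7/10 + 7/20*1/10 + 11/20*2/5 = 13/40
d_2 = (s_1=27/200, s_2=27/50, s_3=13/40)
  d_3[s_1] = 27/200*1/10 + 27/50*1/5 + 13/40*1/10 = 77/500
  d_3[s_2] = 27/200*1/5 + 27/50*7/10 + 13/40*1/2 = 227/400
  d_3[s_3] = 27/200*7/10 + 27/50*1/10 + 13/40*2/5 = 557/2000
d_3 = (s_1=77/500, s_2=227/400, s_3=557/2000)
  d_4[s_1] = 77/500*1/10 + 227/400*1/5 + 557/2000*1/10 = 627/4000
  d_4[s_2] = 77/500*1/5 + 227/400*7/10 + 557/2000*1/2 = 5673/10000
  d_4[s_3] = 77/500*7/10 + 227/400*1/10 + 557/2000*2/5 = 5519/20000
d_4 = (s_1=627/4000, s_2=5673/10000, s_3=5519/20000)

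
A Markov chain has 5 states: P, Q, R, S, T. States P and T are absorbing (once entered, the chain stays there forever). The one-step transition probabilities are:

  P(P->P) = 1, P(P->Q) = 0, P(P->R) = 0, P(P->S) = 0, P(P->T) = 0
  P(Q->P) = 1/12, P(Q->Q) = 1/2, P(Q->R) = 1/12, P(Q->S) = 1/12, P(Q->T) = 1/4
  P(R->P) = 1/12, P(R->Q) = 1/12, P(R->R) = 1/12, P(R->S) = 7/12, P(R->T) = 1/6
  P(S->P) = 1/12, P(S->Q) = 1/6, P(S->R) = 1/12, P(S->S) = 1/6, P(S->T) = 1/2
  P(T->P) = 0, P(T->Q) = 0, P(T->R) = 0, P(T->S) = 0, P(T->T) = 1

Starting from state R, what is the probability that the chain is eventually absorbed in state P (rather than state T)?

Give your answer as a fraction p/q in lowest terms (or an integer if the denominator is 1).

Let a_i = P(absorbed in P | start in state i).
Boundary conditions: a_P = 1, a_T = 0.
For each transient state i, a_i = sum_j P(i->j) * a_j:
  a_Q = 1/12*a_P + 1/2*a_Q + 1/12*a_R + 1/12*a_S + 1/4*a_T
  a_R = 1/12*a_P + 1/12*a_Q + 1/12*a_R + 7/12*a_S + 1/6*a_T
  a_S = 1/12*a_P + 1/6*a_Q + 1/12*a_R + 1/6*a_S + 1/2*a_T

Substituting a_P = 1 and a_T = 0, rearrange to (I - Q) a = r where r[i] = P(i -> P):
  [1/2, -1/12, -1/12] . (a_Q, a_R, a_S) = 1/12
  [-1/12, 11/12, -7/12] . (a_Q, a_R, a_S) = 1/12
  [-1/6, -1/12, 5/6] . (a_Q, a_R, a_S) = 1/12

Solving yields:
  a_Q = 132/571
  a_R = 125/571
  a_S = 96/571

Starting state is R, so the absorption probability is a_R = 125/571.

Answer: 125/571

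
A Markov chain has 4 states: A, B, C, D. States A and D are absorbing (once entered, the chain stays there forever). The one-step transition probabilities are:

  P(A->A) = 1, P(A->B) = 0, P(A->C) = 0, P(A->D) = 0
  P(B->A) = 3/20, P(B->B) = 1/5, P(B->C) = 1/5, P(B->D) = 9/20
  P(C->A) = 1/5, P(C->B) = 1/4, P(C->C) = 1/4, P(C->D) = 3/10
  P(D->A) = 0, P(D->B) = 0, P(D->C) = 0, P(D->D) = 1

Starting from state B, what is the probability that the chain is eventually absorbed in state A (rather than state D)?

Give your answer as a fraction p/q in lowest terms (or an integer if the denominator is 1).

Answer: 61/220

Derivation:
Let a_i = P(absorbed in A | start in state i).
Boundary conditions: a_A = 1, a_D = 0.
For each transient state i, a_i = sum_j P(i->j) * a_j:
  a_B = 3/20*a_A + 1/5*a_B + 1/5*a_C + 9/20*a_D
  a_C = 1/5*a_A + 1/4*a_B + 1/4*a_C + 3/10*a_D

Substituting a_A = 1 and a_D = 0, rearrange to (I - Q) a = r where r[i] = P(i -> A):
  [4/5, -1/5] . (a_B, a_C) = 3/20
  [-1/4, 3/4] . (a_B, a_C) = 1/5

Solving yields:
  a_B = 61/220
  a_C = 79/220

Starting state is B, so the absorption probability is a_B = 61/220.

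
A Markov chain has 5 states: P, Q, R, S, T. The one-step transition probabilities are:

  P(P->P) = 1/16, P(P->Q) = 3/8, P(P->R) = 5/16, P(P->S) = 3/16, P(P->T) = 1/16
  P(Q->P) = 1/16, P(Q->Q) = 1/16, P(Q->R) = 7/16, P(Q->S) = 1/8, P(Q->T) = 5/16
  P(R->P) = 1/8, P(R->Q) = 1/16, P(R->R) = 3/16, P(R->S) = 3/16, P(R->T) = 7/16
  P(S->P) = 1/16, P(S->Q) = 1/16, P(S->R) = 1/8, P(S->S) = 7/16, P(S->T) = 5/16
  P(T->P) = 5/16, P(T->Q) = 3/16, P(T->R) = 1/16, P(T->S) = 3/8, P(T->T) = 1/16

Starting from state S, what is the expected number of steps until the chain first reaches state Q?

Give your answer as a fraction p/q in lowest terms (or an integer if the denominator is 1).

Answer: 79744/10623

Derivation:
Let h_i = expected steps to first reach Q from state i.
Boundary: h_Q = 0.
First-step equations for the other states:
  h_P = 1 + 1/16*h_P + 3/8*h_Q + 5/16*h_R + 3/16*h_S + 1/16*h_T
  h_R = 1 + 1/8*h_P + 1/16*h_Q + 3/16*h_R + 3/16*h_S + 7/16*h_T
  h_S = 1 + 1/16*h_P + 1/16*h_Q + 1/8*h_R + 7/16*h_S + 5/16*h_T
  h_T = 1 + 5/16*h_P + 3/16*h_Q + 1/16*h_R + 3/8*h_S + 1/16*h_T

Substituting h_Q = 0 and rearranging gives the linear system (I - Q) h = 1:
  [15/16, -5/16, -3/16, -1/16] . (h_P, h_R, h_S, h_T) = 1
  [-1/8, 13/16, -3/16, -7/16] . (h_P, h_R, h_S, h_T) = 1
  [-1/16, -1/8, 9/16, -5/16] . (h_P, h_R, h_S, h_T) = 1
  [-5/16, -1/16, -3/8, 15/16] . (h_P, h_R, h_S, h_T) = 1

Solving yields:
  h_P = 19104/3541
  h_R = 25536/3541
  h_S = 79744/10623
  h_T = 22480/3541

Starting state is S, so the expected hitting time is h_S = 79744/10623.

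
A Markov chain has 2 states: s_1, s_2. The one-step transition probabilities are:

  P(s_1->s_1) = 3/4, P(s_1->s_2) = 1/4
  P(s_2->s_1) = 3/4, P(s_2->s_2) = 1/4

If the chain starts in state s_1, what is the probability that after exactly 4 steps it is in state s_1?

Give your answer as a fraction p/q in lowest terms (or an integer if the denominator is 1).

Answer: 3/4

Derivation:
Computing P^4 by repeated multiplication:
P^1 =
  s_1: [3/4, 1/4]
  s_2: [3/4, 1/4]
P^2 =
  s_1: [3/4, 1/4]
  s_2: [3/4, 1/4]
P^3 =
  s_1: [3/4, 1/4]
  s_2: [3/4, 1/4]
P^4 =
  s_1: [3/4, 1/4]
  s_2: [3/4, 1/4]

(P^4)[s_1 -> s_1] = 3/4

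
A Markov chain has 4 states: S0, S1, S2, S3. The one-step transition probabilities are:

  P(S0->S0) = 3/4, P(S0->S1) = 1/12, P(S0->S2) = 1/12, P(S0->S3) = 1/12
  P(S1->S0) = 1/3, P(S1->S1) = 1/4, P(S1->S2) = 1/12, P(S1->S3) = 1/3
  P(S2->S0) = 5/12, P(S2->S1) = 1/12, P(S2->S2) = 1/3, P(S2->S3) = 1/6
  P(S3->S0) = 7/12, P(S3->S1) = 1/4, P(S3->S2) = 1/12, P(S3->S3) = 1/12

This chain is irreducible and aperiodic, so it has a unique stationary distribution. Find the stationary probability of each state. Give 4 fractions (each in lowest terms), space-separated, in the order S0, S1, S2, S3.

Answer: 73/114 64/513 1/9 127/1026

Derivation:
The stationary distribution satisfies pi = pi * P, i.e.:
  pi_S0 = 3/4*pi_S0 + 1/3*pi_S1 + 5/12*pi_S2 + 7/12*pi_S3
  pi_S1 = 1/12*pi_S0 + 1/4*pi_S1 + 1/12*pi_S2 + 1/4*pi_S3
  pi_S2 = 1/12*pi_S0 + 1/12*pi_S1 + 1/3*pi_S2 + 1/12*pi_S3
  pi_S3 = 1/12*pi_S0 + 1/3*pi_S1 + 1/6*pi_S2 + 1/12*pi_S3
with normalization: pi_S0 + pi_S1 + pi_S2 + pi_S3 = 1.

Using the first 3 balance equations plus normalization, the linear system A*pi = b is:
  [-1/4, 1/3, 5/12, 7/12] . pi = 0
  [1/12, -3/4, 1/12, 1/4] . pi = 0
  [1/12, 1/12, -2/3, 1/12] . pi = 0
  [1, 1, 1, 1] . pi = 1

Solving yields:
  pi_S0 = 73/114
  pi_S1 = 64/513
  pi_S2 = 1/9
  pi_S3 = 127/1026

Verification (pi * P):
  73/114*3/4 + 64/513*1/3 + 1/9*5/12 + 127/1026*7/12 = 73/114 = pi_S0  (ok)
  73/114*1/12 + 64/513*1/4 + 1/9*1/12 + 127/1026*1/4 = 64/513 = pi_S1  (ok)
  73/114*1/12 + 64/513*1/12 + 1/9*1/3 + 127/1026*1/12 = 1/9 = pi_S2  (ok)
  73/114*1/12 + 64/513*1/3 + 1/9*1/6 + 127/1026*1/12 = 127/1026 = pi_S3  (ok)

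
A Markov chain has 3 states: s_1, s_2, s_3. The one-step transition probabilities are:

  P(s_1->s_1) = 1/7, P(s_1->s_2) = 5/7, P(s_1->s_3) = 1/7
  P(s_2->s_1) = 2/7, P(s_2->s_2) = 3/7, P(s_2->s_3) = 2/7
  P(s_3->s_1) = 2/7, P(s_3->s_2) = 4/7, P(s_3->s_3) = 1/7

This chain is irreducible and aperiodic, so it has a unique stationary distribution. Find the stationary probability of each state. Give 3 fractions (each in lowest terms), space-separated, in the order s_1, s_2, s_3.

Answer: 1/4 17/32 7/32

Derivation:
The stationary distribution satisfies pi = pi * P, i.e.:
  pi_s_1 = 1/7*pi_s_1 + 2/7*pi_s_2 + 2/7*pi_s_3
  pi_s_2 = 5/7*pi_s_1 + 3/7*pi_s_2 + 4/7*pi_s_3
  pi_s_3 = 1/7*pi_s_1 + 2/7*pi_s_2 + 1/7*pi_s_3
with normalization: pi_s_1 + pi_s_2 + pi_s_3 = 1.

Using the first 2 balance equations plus normalization, the linear system A*pi = b is:
  [-6/7, 2/7, 2/7] . pi = 0
  [5/7, -4/7, 4/7] . pi = 0
  [1, 1, 1] . pi = 1

Solving yields:
  pi_s_1 = 1/4
  pi_s_2 = 17/32
  pi_s_3 = 7/32

Verification (pi * P):
  1/4*1/7 + 17/32*2/7 + 7/32*2/7 = 1/4 = pi_s_1  (ok)
  1/4*5/7 + 17/32*3/7 + 7/32*4/7 = 17/32 = pi_s_2  (ok)
  1/4*1/7 + 17/32*2/7 + 7/32*1/7 = 7/32 = pi_s_3  (ok)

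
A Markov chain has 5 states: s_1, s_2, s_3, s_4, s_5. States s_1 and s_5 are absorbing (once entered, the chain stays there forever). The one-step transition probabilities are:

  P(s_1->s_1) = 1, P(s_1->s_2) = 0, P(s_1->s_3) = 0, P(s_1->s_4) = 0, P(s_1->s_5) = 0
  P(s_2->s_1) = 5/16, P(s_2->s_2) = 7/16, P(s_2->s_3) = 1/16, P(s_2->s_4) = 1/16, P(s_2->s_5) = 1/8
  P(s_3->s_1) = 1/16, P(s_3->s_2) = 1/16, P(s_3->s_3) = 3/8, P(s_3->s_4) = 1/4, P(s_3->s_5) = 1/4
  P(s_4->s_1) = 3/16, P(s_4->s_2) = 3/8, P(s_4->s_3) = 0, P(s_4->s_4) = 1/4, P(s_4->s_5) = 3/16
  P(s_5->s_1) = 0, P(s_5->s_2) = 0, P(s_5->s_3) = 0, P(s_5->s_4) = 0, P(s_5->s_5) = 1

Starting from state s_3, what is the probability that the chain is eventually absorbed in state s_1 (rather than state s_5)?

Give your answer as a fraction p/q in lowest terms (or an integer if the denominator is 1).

Let a_i = P(absorbed in s_1 | start in state i).
Boundary conditions: a_s_1 = 1, a_s_5 = 0.
For each transient state i, a_i = sum_j P(i->j) * a_j:
  a_s_2 = 5/16*a_s_1 + 7/16*a_s_2 + 1/16*a_s_3 + 1/16*a_s_4 + 1/8*a_s_5
  a_s_3 = 1/16*a_s_1 + 1/16*a_s_2 + 3/8*a_s_3 + 1/4*a_s_4 + 1/4*a_s_5
  a_s_4 = 3/16*a_s_1 + 3/8*a_s_2 + 0*a_s_3 + 1/4*a_s_4 + 3/16*a_s_5

Substituting a_s_1 = 1 and a_s_5 = 0, rearrange to (I - Q) a = r where r[i] = P(i -> s_1):
  [9/16, -1/16, -1/16] . (a_s_2, a_s_3, a_s_4) = 5/16
  [-1/16, 5/8, -1/4] . (a_s_2, a_s_3, a_s_4) = 1/16
  [-3/8, 0, 3/4] . (a_s_2, a_s_3, a_s_4) = 3/16

Solving yields:
  a_s_2 = 109/164
  a_s_3 = 131/328
  a_s_4 = 191/328

Starting state is s_3, so the absorption probability is a_s_3 = 131/328.

Answer: 131/328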